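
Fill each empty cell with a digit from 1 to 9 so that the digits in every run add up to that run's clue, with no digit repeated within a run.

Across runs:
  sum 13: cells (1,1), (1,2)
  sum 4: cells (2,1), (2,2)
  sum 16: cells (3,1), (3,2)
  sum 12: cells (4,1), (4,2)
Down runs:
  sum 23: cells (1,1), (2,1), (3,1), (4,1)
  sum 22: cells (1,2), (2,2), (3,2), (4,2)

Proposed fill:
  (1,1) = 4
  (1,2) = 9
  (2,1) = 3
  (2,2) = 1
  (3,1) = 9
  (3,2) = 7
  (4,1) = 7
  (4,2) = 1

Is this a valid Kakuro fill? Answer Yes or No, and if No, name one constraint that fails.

No — the across run (4,1)–(4,2) sums to 8, not 12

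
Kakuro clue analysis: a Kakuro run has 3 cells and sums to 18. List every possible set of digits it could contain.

3 distinct digits from 1–9 sum between 6 and 24.

{1,8,9}; {2,7,9}; {3,6,9}; {3,7,8}; {4,5,9}; {4,6,8}; {5,6,7}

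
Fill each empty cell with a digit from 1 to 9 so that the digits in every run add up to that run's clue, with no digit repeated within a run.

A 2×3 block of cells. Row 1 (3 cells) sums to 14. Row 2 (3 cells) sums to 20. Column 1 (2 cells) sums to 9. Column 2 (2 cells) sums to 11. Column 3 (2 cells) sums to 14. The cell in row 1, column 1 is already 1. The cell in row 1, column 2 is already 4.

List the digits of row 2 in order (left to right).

(1,3) = 14 − 5 = 9 completes the 14 across.
(2,1) = 9 − 1 = 8 completes the 9 down.
(2,2) = 11 − 4 = 7 completes the 11 down.
(2,3) = 20 − 15 = 5 completes the 20 across.

8 7 5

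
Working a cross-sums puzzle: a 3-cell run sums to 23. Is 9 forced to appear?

The only way to make 23 from 3 distinct digits is {6,8,9}, which contains 9.

Yes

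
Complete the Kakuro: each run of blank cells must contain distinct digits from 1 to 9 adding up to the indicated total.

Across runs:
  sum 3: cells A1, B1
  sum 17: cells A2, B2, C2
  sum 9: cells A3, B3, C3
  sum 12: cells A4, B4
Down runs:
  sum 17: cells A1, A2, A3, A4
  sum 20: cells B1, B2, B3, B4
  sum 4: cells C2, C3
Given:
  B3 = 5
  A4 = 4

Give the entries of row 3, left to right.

3 5 1

3 in 2 cells must be {1,2}; 4 in 2 cells must be {1,3}.
B4 = 12 − 4 = 8 completes the 12 across.
B1 = 1: the only remaining digit allowed by both the 3 across and the 20 down.
B2 = 20 − 14 = 6 completes the 20 down.
Given what's placed, C2 must be 3 to fit the 17 across and 4 down.
C3 = 4 − 3 = 1 completes the 4 down.
A1 = 3 − 1 = 2 completes the 3 across.
A2 = 17 − 9 = 8 completes the 17 across.
A3 = 9 − 6 = 3 completes the 9 across.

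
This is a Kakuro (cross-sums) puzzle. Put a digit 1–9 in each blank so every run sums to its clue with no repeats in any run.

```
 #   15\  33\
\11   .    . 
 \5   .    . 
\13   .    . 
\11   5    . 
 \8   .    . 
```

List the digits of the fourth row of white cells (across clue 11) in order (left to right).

5, 6

15 in 5 cells must be {1,2,3,4,5}.
Given what's placed, R3C1 must be 4 to fit the 13 across and 15 down.
R3C2 = 13 − 4 = 9 completes the 13 across.
R4C2 = 11 − 5 = 6 completes the 11 across.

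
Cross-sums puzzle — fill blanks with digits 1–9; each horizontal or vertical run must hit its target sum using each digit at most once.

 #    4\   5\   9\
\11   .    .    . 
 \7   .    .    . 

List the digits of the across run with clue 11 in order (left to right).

3 1 7

7 in 3 cells must be {1,2,4}; 4 in 2 cells must be {1,3}.
The 7 across and the 4 down share only 1, so R2C1 = 1.
R1C1 = 4 − 1 = 3 completes the 4 down.
Nothing is forced directly, so branch on R2C2, whose candidates are 2 or 4. If R2C2 = 2: then R1C2 would have to be in {1,2,6,7} for the 11 across but in {3} for the 5 down — contradiction. So R2C2 = 4.
R1C2 = 5 − 4 = 1 completes the 5 down.
R1C3 = 11 − 4 = 7 completes the 11 across.
R2C3 = 7 − 5 = 2 completes the 7 across.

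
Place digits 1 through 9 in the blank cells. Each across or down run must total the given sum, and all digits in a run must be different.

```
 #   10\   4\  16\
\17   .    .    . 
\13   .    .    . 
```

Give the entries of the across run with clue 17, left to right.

4 in 2 cells must be {1,3}; 16 in 2 cells must be {7,9}.
Nothing is forced directly, so branch on R1C2, whose candidates are 1 or 3. If R1C2 = 3: that forces R1C3 = 9, R2C2 = 1, R2C3 = 7, after which R1C1 would have to be in {5} for the 17 across but in {1,2,3,4,6,7,8,9} for the 10 down — contradiction. So R1C2 = 1.
R2C2 = 4 − 1 = 3 completes the 4 down.
Given what's placed, R2C3 must be 9 to fit the 13 across and 16 down.
R1C3 = 16 − 9 = 7 completes the 16 down.
R2C1 = 13 − 12 = 1 completes the 13 across.
R1C1 = 17 − 8 = 9 completes the 17 across.

9, 1, 7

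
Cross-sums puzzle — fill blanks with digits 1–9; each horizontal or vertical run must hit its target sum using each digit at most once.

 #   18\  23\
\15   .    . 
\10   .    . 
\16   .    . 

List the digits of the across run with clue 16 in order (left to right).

16 in 2 cells must be {7,9}; 23 in 3 cells must be {6,8,9}.
The 16 across and the 23 down share only 9, so R3C2 = 9.
R3C1 = 16 − 9 = 7 completes the 16 across.
Nothing is forced directly, so branch on R1C2, whose candidates are 6 or 8. If R1C2 = 8: then R1C1 would have to be in {7} for the 15 across but in {2,3,5,6,8,9} for the 18 down — contradiction. So R1C2 = 6.
R1C1 = 15 − 6 = 9 completes the 15 across.
R2C1 = 18 − 16 = 2 completes the 18 down.
R2C2 = 10 − 2 = 8 completes the 10 across.

7, 9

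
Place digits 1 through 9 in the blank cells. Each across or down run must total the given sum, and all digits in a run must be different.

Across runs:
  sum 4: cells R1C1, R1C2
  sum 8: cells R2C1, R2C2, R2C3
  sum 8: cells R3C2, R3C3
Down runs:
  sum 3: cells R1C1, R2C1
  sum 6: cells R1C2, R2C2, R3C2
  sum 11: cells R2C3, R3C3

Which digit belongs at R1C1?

4 in 2 cells must be {1,3}; 3 in 2 cells must be {1,2}; 6 in 3 cells must be {1,2,3}.
The 4 across and the 3 down share only 1, so R1C1 = 1.
R1C2 = 4 − 1 = 3 completes the 4 across.
R2C1 = 3 − 1 = 2 completes the 3 down.
R2C2 = 1: the only remaining digit allowed by both the 8 across and the 6 down.
R2C3 = 8 − 3 = 5 completes the 8 across.
R3C2 = 6 − 4 = 2 completes the 6 down.
R3C3 = 8 − 2 = 6 completes the 8 across.

1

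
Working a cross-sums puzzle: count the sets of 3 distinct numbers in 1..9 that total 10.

4

3 distinct digits from 1–9 sum between 6 and 24.
Enumerating: {1,2,7}, {1,3,6}, {1,4,5}, {2,3,5}.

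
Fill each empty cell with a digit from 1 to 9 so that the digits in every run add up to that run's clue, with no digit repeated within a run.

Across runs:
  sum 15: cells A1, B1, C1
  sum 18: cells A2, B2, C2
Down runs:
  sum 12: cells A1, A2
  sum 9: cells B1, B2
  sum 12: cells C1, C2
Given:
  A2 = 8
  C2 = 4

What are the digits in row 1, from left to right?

4, 3, 8

A1 = 12 − 8 = 4 completes the 12 down.
C1 = 12 − 4 = 8 completes the 12 down.
B2 = 18 − 12 = 6 completes the 18 across.
B1 = 15 − 12 = 3 completes the 15 across.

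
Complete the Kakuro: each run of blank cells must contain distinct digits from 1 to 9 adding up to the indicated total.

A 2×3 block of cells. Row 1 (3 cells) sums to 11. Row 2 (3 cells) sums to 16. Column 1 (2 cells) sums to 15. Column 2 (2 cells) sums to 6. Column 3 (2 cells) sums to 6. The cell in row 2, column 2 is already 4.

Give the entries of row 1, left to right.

(1,2) = 6 − 4 = 2 completes the 6 down.
Given what's placed, (2,3) must be 5 to fit the 16 across and 6 down.
(1,3) = 6 − 5 = 1 completes the 6 down.
(2,1) = 16 − 9 = 7 completes the 16 across.
(1,1) = 11 − 3 = 8 completes the 11 across.

8, 2, 1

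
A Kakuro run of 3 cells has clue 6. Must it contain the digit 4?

No

The only way to make 6 from 3 distinct digits is {1,2,3}, which does not contain 4.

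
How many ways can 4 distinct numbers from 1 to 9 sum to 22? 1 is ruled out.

8

4 distinct digits from 1–9 sum between 10 and 30.
Dropping sets that contain 1.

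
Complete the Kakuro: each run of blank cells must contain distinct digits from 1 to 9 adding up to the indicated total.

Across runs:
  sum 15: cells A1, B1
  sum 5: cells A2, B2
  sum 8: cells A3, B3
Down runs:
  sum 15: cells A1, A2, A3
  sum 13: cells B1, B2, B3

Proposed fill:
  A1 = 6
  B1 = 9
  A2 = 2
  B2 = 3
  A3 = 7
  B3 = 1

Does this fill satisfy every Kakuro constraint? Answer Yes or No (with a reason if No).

Yes

Across: 6+9=15; 2+3=5; 7+1=8. Down: 6+2+7=15; 9+3+1=13. No digit repeats within any run.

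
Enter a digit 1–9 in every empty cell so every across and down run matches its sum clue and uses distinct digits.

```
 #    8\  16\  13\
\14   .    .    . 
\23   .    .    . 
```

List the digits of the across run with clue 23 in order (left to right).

6 9 8

23 in 3 cells must be {6,8,9}; 16 in 2 cells must be {7,9}.
The 23 across and the 8 down share only 6, so R2C1 = 6.
Given what's placed, R2C2 must be 9 to fit the 23 across and 16 down.
R2C3 = 23 − 15 = 8 completes the 23 across.
R1C1 = 8 − 6 = 2 completes the 8 down.
R1C2 = 16 − 9 = 7 completes the 16 down.
R1C3 = 14 − 9 = 5 completes the 14 across.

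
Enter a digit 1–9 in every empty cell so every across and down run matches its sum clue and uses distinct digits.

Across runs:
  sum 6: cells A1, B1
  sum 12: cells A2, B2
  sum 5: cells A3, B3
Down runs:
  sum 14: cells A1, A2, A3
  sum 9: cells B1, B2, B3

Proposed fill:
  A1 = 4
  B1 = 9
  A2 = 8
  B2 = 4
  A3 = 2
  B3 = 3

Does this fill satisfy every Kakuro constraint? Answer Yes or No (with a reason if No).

No — the down run B1–B3 sums to 16, not 9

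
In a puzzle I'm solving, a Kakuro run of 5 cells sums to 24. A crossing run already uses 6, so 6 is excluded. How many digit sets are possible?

5 distinct digits from 1–9 sum between 15 and 35.
Dropping sets that contain 6.
Enumerating: {1,2,4,8,9}, {1,2,5,7,9}, {1,3,4,7,9}, {1,3,5,7,8}, {2,3,4,7,8}.

5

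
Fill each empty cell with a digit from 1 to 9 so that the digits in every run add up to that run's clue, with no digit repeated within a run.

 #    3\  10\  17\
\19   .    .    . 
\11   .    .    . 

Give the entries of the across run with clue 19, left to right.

3 in 2 cells must be {1,2}; 17 in 2 cells must be {8,9}.
The 19 across and the 3 down share only 2, so R1C1 = 2.
R2C1 = 3 − 2 = 1 completes the 3 down.
Given what's placed, R2C3 must be 8 to fit the 11 across and 17 down.
R1C3 = 17 − 8 = 9 completes the 17 down.
R2C2 = 11 − 9 = 2 completes the 11 across.
R1C2 = 19 − 11 = 8 completes the 19 across.

2 8 9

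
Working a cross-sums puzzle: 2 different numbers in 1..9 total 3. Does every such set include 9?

The only way to make 3 from 2 distinct digits is {1,2}, which does not contain 9.

No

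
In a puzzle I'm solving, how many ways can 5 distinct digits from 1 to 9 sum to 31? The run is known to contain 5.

5 distinct digits from 1–9 sum between 15 and 35.
Keeping only sets containing 5.
Enumerating: {2,5,7,8,9}, {3,5,6,8,9}, {4,5,6,7,9}.

3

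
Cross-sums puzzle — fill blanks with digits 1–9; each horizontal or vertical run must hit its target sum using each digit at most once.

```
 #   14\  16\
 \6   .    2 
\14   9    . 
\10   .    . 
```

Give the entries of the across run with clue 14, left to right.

R1C1 = 6 − 2 = 4 completes the 6 across.
R2C2 = 14 − 9 = 5 completes the 14 across.
R3C1 = 14 − 13 = 1 completes the 14 down.
R3C2 = 10 − 1 = 9 completes the 10 across.

9 5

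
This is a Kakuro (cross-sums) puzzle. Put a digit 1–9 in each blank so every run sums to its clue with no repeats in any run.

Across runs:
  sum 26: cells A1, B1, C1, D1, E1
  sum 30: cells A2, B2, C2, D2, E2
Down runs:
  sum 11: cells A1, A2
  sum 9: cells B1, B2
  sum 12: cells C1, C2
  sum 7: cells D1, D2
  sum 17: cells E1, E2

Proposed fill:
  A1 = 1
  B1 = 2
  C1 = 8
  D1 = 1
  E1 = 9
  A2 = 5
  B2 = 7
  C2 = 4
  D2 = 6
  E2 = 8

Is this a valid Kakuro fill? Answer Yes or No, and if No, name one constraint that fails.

No — the across run A1–E1 sums to 21, not 26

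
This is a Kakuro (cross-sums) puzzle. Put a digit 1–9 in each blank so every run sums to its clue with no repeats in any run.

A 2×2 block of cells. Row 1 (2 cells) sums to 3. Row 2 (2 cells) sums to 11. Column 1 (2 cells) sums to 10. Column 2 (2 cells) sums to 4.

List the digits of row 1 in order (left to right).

3 in 2 cells must be {1,2}; 4 in 2 cells must be {1,3}.
The 3 across and the 4 down share only 1, so (1,2) = 1.
(2,2) = 4 − 1 = 3 completes the 4 down.
(1,1) = 3 − 1 = 2 completes the 3 across.
(2,1) = 11 − 3 = 8 completes the 11 across.

2 1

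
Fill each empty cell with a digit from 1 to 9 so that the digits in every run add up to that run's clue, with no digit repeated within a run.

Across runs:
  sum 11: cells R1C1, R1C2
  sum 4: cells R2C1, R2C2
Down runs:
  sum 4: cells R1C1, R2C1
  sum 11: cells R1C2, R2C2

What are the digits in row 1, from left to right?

3 8

4 in 2 cells must be {1,3}.
The 11 across and the 4 down share only 3, so R1C1 = 3.
R1C2 = 11 − 3 = 8 completes the 11 across.
R2C1 = 4 − 3 = 1 completes the 4 down.
R2C2 = 4 − 1 = 3 completes the 4 across.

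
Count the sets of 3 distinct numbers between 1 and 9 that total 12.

3 distinct digits from 1–9 sum between 6 and 24.

7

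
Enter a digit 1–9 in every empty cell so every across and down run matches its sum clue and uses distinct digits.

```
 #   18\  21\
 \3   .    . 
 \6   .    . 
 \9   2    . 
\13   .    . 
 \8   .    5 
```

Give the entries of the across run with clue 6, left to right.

5 1

3 in 2 cells must be {1,2}.
Given what's placed, R1C1 must be 1 to fit the 3 across and 18 down.
R1C2 = 3 − 1 = 2 completes the 3 across.
R3C2 = 9 − 2 = 7 completes the 9 across.
R5C1 = 8 − 5 = 3 completes the 8 across.
Nothing is forced directly, so branch on R2C1, whose candidates are 4 or 5. If R2C1 = 4: then R2C2 would have to be in {2} for the 6 across but in {1,3,4,6} for the 21 down — contradiction. So R2C1 = 5.
R2C2 = 6 − 5 = 1 completes the 6 across.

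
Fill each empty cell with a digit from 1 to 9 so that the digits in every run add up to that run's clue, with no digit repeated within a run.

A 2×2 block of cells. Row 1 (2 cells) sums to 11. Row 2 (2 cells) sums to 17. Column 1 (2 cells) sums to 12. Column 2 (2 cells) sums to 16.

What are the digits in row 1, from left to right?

17 in 2 cells must be {8,9}; 16 in 2 cells must be {7,9}.
The 17 across and the 16 down share only 9, so (2,2) = 9.
(1,2) = 16 − 9 = 7 completes the 16 down.
(2,1) = 17 − 9 = 8 completes the 17 across.
(1,1) = 11 − 7 = 4 completes the 11 across.

4 7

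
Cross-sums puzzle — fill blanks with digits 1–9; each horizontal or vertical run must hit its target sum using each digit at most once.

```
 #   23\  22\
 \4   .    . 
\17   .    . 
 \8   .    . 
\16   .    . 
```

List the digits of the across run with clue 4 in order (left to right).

4 in 2 cells must be {1,3}; 17 in 2 cells must be {8,9}; 16 in 2 cells must be {7,9}.
Nothing is forced directly, so branch on R4C1, whose candidates are 7 or 9. If R4C1 = 9: that forces R2C1 = 8, R2C2 = 9, R4C2 = 7, R1C1 = 1, after which R1C2 would have to be in {3} for the 4 across but in {1,2,4,5} for the 22 down — contradiction. So R4C1 = 7.
R4C2 = 16 − 7 = 9 completes the 16 across.
Given what's placed, R2C2 must be 8 to fit the 17 across and 22 down.
R2C1 = 17 − 8 = 9 completes the 17 across.
No cell is forced outright now. R1C1 can only be 1 or 3 (the digits allowed by both its 4 across and its 23 down). If R1C1 = 3: that forces R1C2 = 1, after which R3C1 would have to be in {1,2,3,5,6,7} for the 8 across but in {4} for the 23 down — contradiction. So R1C1 = 1.
R1C2 = 4 − 1 = 3 completes the 4 across.

1 3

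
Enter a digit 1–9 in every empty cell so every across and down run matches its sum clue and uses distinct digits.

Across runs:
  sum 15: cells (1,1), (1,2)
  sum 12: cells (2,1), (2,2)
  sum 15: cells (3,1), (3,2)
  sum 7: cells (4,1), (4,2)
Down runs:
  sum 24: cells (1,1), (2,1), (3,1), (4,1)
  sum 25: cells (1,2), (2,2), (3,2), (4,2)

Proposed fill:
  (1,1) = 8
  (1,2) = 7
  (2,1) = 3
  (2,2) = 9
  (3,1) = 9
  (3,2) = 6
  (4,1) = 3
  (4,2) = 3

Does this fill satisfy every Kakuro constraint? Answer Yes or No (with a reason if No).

No — the down run (1,1)–(4,1) sums to 23, not 24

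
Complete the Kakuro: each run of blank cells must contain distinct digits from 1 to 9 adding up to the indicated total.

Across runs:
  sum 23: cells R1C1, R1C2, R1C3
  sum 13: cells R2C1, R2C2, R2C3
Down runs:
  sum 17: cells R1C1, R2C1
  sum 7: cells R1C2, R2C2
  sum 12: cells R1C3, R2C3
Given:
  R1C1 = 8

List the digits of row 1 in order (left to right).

23 in 3 cells must be {6,8,9}; 17 in 2 cells must be {8,9}.
R1C2 = 6: the only remaining digit allowed by both the 23 across and the 7 down.
R1C3 = 23 − 14 = 9 completes the 23 across.
R2C1 = 17 − 8 = 9 completes the 17 down.
R2C2 = 7 − 6 = 1 completes the 7 down.
R2C3 = 13 − 10 = 3 completes the 13 across.

8 6 9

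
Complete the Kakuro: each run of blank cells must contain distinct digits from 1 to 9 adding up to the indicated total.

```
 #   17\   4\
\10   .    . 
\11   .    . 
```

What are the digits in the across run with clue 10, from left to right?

9 1

17 in 2 cells must be {8,9}; 4 in 2 cells must be {1,3}.
The 11 across and the 4 down share only 3, so R2C2 = 3.
R1C2 = 4 − 3 = 1 completes the 4 down.
R2C1 = 11 − 3 = 8 completes the 11 across.
R1C1 = 10 − 1 = 9 completes the 10 across.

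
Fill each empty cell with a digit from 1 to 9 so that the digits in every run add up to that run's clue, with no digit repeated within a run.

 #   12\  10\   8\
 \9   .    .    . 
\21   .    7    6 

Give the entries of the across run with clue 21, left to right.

8, 7, 6

R1C2 = 10 − 7 = 3 completes the 10 down.
R1C3 = 8 − 6 = 2 completes the 8 down.
R2C1 = 21 − 13 = 8 completes the 21 across.
R1C1 = 9 − 5 = 4 completes the 9 across.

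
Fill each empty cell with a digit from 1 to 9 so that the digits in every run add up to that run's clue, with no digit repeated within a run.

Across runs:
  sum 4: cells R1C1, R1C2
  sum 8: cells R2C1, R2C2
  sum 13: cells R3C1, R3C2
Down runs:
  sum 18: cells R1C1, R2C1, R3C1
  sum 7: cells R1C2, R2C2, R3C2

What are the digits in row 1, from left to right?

3 1

4 in 2 cells must be {1,3}; 7 in 3 cells must be {1,2,4}.
The 4 across and the 7 down share only 1, so R1C2 = 1.
Given what's placed, R2C2 must be 2 to fit the 8 across and 7 down.
R3C2 = 7 − 3 = 4 completes the 7 down.
R1C1 = 4 − 1 = 3 completes the 4 across.
R2C1 = 8 − 2 = 6 completes the 8 across.
R3C1 = 13 − 4 = 9 completes the 13 across.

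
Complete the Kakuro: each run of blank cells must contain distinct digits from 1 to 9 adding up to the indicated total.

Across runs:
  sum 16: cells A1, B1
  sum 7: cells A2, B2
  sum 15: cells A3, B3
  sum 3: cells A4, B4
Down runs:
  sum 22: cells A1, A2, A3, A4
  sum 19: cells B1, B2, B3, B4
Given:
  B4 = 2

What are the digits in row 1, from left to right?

16 in 2 cells must be {7,9}; 3 in 2 cells must be {1,2}.
A4 = 3 − 2 = 1 completes the 3 across.
No cell is forced outright now. A2 can only be 4 or 5 or 6 (the digits allowed by both its 7 across and its 22 down). If A2 = 4: that forces A1 = 9, B1 = 7, after which B2 would have to be in {3} for the 7 across but in {1,4,6,9} for the 19 down — contradiction. If A2 = 5: then B2 would have to be in {2} for the 7 across but in {1,3,4,5,6,7,8,9} for the 19 down — contradiction. So A2 = 6.
Given what's placed, A1 must be 7 to fit the 16 across and 22 down.
B1 = 16 − 7 = 9 completes the 16 across.
B2 = 7 − 6 = 1 completes the 7 across.
A3 = 22 − 14 = 8 completes the 22 down.
B3 = 15 − 8 = 7 completes the 15 across.

7 9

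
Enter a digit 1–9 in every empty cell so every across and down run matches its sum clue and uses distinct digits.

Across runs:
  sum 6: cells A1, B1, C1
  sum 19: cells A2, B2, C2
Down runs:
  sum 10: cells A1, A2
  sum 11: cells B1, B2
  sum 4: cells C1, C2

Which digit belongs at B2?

9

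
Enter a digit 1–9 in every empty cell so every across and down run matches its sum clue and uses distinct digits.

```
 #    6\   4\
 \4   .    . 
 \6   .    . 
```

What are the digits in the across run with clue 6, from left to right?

4 in 2 cells must be {1,3}.
The 4 across and the 6 down share only 1, so R1C1 = 1.
R1C2 = 4 − 1 = 3 completes the 4 across.
R2C1 = 6 − 1 = 5 completes the 6 down.
R2C2 = 6 − 5 = 1 completes the 6 across.

5 1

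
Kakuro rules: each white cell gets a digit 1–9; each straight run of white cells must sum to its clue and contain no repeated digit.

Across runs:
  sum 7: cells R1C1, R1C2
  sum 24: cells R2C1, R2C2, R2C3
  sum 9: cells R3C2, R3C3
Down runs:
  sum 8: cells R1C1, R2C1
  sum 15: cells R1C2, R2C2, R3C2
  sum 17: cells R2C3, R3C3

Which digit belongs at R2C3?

24 in 3 cells must be {7,8,9}; 17 in 2 cells must be {8,9}.
The 24 across and the 8 down share only 7, so R2C1 = 7.
Intersecting the 9 across with the 17 down forces R3C3 = 8.
R1C1 = 8 − 7 = 1 completes the 8 down.
R1C2 = 7 − 1 = 6 completes the 7 across.
R2C2 = 8: the only remaining digit allowed by both the 24 across and the 15 down.
R2C3 = 24 − 15 = 9 completes the 24 across.
R3C2 = 9 − 8 = 1 completes the 9 across.

9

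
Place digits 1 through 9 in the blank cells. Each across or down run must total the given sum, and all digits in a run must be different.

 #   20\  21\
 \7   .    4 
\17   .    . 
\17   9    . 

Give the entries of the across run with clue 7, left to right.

3 4

17 in 2 cells must be {8,9}.
R1C1 = 7 − 4 = 3 completes the 7 across.
R2C1 = 20 − 12 = 8 completes the 20 down.
R2C2 = 17 − 8 = 9 completes the 17 across.
R3C2 = 17 − 9 = 8 completes the 17 across.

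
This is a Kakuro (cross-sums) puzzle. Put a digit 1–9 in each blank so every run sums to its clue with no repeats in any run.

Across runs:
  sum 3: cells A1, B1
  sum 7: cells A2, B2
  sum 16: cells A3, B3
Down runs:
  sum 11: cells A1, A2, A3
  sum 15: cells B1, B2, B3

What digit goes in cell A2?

3 in 2 cells must be {1,2}; 16 in 2 cells must be {7,9}.
The 16 across and the 11 down share only 7, so A3 = 7.
B3 = 16 − 7 = 9 completes the 16 across.
Given what's placed, A1 must be 1 to fit the 3 across and 11 down.
B1 = 3 − 1 = 2 completes the 3 across.
A2 = 11 − 8 = 3 completes the 11 down.
B2 = 7 − 3 = 4 completes the 7 across.

3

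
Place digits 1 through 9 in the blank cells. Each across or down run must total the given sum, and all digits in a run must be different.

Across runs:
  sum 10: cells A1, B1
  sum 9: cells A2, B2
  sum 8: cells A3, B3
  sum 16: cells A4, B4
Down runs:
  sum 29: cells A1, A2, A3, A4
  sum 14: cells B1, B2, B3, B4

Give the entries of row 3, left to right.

7 1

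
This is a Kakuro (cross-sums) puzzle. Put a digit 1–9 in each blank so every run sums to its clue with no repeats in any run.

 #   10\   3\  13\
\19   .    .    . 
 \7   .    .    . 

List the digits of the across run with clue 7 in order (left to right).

2 1 4

7 in 3 cells must be {1,2,4}; 3 in 2 cells must be {1,2}.
The 19 across and the 3 down share only 2, so R1C2 = 2.
R2C2 = 3 − 2 = 1 completes the 3 down.
Given what's placed, R2C3 must be 4 to fit the 7 across and 13 down.
R1C3 = 13 − 4 = 9 completes the 13 down.
R2C1 = 7 − 5 = 2 completes the 7 across.
R1C1 = 19 − 11 = 8 completes the 19 across.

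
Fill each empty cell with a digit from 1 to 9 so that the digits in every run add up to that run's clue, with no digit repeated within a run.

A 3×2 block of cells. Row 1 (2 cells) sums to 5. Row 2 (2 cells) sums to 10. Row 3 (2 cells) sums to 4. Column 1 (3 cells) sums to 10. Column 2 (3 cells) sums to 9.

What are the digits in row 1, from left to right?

3, 2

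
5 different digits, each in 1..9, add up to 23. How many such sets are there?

5 distinct digits from 1–9 sum between 15 and 35.

11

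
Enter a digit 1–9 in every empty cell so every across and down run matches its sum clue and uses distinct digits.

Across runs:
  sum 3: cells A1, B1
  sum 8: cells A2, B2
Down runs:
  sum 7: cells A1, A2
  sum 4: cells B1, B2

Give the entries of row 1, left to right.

2 1

3 in 2 cells must be {1,2}; 4 in 2 cells must be {1,3}.
The 3 across and the 4 down share only 1, so B1 = 1.
B2 = 4 − 1 = 3 completes the 4 down.
A1 = 3 − 1 = 2 completes the 3 across.
A2 = 8 − 3 = 5 completes the 8 across.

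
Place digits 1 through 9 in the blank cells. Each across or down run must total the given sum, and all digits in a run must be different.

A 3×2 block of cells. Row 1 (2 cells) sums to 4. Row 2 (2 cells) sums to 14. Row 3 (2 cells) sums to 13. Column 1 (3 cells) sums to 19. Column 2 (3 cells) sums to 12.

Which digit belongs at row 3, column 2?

4 in 2 cells must be {1,3}.
The 4 across and the 19 down share only 3, so (1,1) = 3.
(1,2) = 4 − 3 = 1 completes the 4 across.
Given what's placed, (2,1) must be 9 to fit the 14 across and 19 down.
(2,2) = 14 − 9 = 5 completes the 14 across.
(3,1) = 19 − 12 = 7 completes the 19 down.
(3,2) = 13 − 7 = 6 completes the 13 across.

6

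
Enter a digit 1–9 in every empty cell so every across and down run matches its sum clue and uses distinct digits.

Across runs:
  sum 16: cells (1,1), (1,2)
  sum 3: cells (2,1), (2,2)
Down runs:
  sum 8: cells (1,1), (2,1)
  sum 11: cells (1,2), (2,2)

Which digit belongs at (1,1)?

16 in 2 cells must be {7,9}; 3 in 2 cells must be {1,2}.
The 16 across and the 8 down share only 7, so (1,1) = 7.
(1,2) = 16 − 7 = 9 completes the 16 across.
(2,1) = 8 − 7 = 1 completes the 8 down.
(2,2) = 3 − 1 = 2 completes the 3 across.

7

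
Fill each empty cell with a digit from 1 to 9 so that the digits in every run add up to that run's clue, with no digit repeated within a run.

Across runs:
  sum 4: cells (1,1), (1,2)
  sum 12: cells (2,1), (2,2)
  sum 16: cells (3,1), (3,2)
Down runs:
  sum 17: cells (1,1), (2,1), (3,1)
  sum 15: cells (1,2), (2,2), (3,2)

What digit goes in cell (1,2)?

3

4 in 2 cells must be {1,3}; 16 in 2 cells must be {7,9}.
Nothing is forced directly, so branch on (1,1), whose candidates are 1 or 3. If (1,1) = 3: that forces (1,2) = 1, (3,1) = 9, after which (3,2) would have to be in {7} for the 16 across but in {5,6,8,9} for the 15 down — contradiction. So (1,1) = 1.
(1,2) = 4 − 1 = 3 completes the 4 across.
Given what's placed, (3,2) must be 7 to fit the 16 across and 15 down.
(2,2) = 15 − 10 = 5 completes the 15 down.
(3,1) = 16 − 7 = 9 completes the 16 across.
(2,1) = 12 − 5 = 7 completes the 12 across.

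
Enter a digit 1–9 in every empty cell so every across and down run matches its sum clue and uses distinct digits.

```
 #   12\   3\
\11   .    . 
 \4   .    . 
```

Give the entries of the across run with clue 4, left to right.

3 1

4 in 2 cells must be {1,3}; 3 in 2 cells must be {1,2}.
The 11 across and the 3 down share only 2, so R1C2 = 2.
The 4 across and the 12 down share only 3, so R2C1 = 3.
R2C2 = 4 − 3 = 1 completes the 4 across.
R1C1 = 11 − 2 = 9 completes the 11 across.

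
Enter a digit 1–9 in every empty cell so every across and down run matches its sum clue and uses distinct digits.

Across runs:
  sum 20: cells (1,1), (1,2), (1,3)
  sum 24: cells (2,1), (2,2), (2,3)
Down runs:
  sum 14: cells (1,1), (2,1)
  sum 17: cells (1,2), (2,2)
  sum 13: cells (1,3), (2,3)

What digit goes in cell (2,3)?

7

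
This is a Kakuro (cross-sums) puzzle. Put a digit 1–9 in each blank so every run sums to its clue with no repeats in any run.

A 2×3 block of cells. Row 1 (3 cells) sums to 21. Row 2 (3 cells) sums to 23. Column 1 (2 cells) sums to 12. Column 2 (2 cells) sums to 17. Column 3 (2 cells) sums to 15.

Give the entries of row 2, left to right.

23 in 3 cells must be {6,8,9}; 17 in 2 cells must be {8,9}.
Nothing is forced directly, so branch on (2,1), whose candidates are 8 or 9. If (2,1) = 9: then (1,1) would have to be in {4,5,6,7,8,9} for the 21 across but in {3} for the 12 down — contradiction. So (2,1) = 8.
(1,1) = 12 − 8 = 4 completes the 12 down.
Given what's placed, (2,2) must be 9 to fit the 23 across and 17 down.
(2,3) = 23 − 17 = 6 completes the 23 across.
(1,2) = 17 − 9 = 8 completes the 17 down.
(1,3) = 21 − 12 = 9 completes the 21 across.

8 9 6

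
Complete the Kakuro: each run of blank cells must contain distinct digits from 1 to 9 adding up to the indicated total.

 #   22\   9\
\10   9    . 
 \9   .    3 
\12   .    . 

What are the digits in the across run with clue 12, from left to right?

7, 5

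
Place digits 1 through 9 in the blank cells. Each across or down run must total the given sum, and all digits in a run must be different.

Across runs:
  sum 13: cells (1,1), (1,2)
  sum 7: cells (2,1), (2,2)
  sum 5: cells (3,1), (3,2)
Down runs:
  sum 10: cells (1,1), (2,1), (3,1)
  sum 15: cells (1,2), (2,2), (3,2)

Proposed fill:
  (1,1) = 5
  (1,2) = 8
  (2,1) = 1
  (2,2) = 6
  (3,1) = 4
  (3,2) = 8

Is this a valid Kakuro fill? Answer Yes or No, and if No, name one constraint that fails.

No — the across run (3,1)–(3,2) sums to 12, not 5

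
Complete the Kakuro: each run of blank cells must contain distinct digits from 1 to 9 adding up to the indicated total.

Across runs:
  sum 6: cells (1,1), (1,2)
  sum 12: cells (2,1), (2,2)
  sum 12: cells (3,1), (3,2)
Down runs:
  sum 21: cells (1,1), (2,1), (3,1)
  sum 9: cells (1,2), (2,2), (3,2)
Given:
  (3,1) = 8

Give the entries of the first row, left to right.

4 2

Given what's placed, (1,1) must be 4 to fit the 6 across and 21 down.
(1,2) = 6 − 4 = 2 completes the 6 across.
(2,1) = 21 − 12 = 9 completes the 21 down.
(2,2) = 12 − 9 = 3 completes the 12 across.
(3,2) = 12 − 8 = 4 completes the 12 across.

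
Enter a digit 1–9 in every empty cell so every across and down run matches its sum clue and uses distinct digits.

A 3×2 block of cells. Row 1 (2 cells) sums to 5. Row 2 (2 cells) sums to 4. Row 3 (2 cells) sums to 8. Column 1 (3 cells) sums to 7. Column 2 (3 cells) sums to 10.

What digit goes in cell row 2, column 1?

4 in 2 cells must be {1,3}; 7 in 3 cells must be {1,2,4}.
The 4 across and the 7 down share only 1, so (2,1) = 1.
(2,2) = 4 − 1 = 3 completes the 4 across.
Given what's placed, (3,1) must be 2 to fit the 8 across and 7 down.
(3,2) = 8 − 2 = 6 completes the 8 across.
(1,1) = 7 − 3 = 4 completes the 7 down.
(1,2) = 5 − 4 = 1 completes the 5 across.

1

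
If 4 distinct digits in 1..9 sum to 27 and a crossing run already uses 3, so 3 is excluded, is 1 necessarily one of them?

No

Counterexample: {4,6,8,9} sums to 27 under that restriction without using 1.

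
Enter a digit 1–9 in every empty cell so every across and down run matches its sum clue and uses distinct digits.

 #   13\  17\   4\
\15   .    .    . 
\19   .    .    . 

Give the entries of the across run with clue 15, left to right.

17 in 2 cells must be {8,9}; 4 in 2 cells must be {1,3}.
The 19 across and the 4 down share only 3, so R2C3 = 3.
R1C3 = 4 − 3 = 1 completes the 4 down.
Given what's placed, R2C2 must be 9 to fit the 19 across and 17 down.
R1C2 = 17 − 9 = 8 completes the 17 down.
R2C1 = 19 − 12 = 7 completes the 19 across.
R1C1 = 15 − 9 = 6 completes the 15 across.

6, 8, 1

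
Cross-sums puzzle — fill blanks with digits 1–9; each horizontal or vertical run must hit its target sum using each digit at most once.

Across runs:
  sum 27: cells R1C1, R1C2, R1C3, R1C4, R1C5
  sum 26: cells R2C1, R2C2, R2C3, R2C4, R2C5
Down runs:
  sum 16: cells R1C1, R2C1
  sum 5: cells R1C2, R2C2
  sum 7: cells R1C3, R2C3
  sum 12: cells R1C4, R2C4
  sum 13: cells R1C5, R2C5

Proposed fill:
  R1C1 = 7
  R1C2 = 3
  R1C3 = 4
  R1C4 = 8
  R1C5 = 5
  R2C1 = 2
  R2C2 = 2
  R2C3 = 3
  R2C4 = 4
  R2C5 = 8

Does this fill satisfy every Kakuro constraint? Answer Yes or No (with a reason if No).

No — the down run R1C1–R2C1 sums to 9, not 16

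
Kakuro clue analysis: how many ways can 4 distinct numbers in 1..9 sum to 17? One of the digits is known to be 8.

3

4 distinct digits from 1–9 sum between 10 and 30.
Keeping only sets containing 8.
Enumerating: {1,2,6,8}, {1,3,5,8}, {2,3,4,8}.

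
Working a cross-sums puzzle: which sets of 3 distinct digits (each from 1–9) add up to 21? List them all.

3 distinct digits from 1–9 sum between 6 and 24.

{4,8,9}; {5,7,9}; {6,7,8}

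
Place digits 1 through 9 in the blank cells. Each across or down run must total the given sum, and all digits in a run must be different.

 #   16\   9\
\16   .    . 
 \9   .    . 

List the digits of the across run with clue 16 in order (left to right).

9, 7

16 in 2 cells must be {7,9}.
The 16 across and the 9 down share only 7, so R1C2 = 7.
The 9 across and the 16 down share only 7, so R2C1 = 7.
R2C2 = 9 − 7 = 2 completes the 9 across.
R1C1 = 16 − 7 = 9 completes the 16 across.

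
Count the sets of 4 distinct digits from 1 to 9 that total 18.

4 distinct digits from 1–9 sum between 10 and 30.

11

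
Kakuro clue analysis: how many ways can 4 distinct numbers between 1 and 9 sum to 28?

2

4 distinct digits from 1–9 sum between 10 and 30.
Enumerating: {4,7,8,9}, {5,6,8,9}.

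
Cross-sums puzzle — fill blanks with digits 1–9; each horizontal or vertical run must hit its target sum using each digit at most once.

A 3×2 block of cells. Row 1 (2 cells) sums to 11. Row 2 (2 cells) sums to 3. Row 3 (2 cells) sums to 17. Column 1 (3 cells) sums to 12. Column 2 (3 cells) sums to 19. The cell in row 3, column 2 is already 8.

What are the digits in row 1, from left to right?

2 9

3 in 2 cells must be {1,2}; 17 in 2 cells must be {8,9}.
Given what's placed, (2,2) must be 2 to fit the 3 across and 19 down.
(3,1) = 17 − 8 = 9 completes the 17 across.
(1,1) = 2: the only remaining digit allowed by both the 11 across and the 12 down.
(1,2) = 11 − 2 = 9 completes the 11 across.
(2,1) = 3 − 2 = 1 completes the 3 across.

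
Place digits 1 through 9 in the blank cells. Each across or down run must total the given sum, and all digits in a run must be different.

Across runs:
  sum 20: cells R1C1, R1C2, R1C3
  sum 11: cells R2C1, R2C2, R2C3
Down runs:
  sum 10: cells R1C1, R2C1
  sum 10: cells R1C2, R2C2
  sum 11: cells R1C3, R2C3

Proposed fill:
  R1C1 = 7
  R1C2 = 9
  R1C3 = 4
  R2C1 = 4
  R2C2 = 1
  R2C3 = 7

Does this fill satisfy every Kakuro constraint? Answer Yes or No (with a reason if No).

No — the across run R2C1–R2C3 sums to 12, not 11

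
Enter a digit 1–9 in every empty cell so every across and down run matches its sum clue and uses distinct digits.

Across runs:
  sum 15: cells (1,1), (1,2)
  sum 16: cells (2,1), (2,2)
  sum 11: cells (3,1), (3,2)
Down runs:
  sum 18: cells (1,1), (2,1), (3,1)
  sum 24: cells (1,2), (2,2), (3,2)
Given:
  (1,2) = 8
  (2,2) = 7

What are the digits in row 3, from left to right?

2 9

16 in 2 cells must be {7,9}; 24 in 3 cells must be {7,8,9}.
(1,1) = 15 − 8 = 7 completes the 15 across.
(2,1) = 16 − 7 = 9 completes the 16 across.
(3,1) = 18 − 16 = 2 completes the 18 down.
(3,2) = 11 − 2 = 9 completes the 11 across.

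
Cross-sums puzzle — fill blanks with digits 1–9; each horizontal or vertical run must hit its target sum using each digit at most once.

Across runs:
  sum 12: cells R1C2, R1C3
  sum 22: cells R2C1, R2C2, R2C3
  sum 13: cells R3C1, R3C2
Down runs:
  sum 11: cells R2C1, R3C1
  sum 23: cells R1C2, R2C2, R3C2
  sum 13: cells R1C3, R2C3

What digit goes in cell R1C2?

8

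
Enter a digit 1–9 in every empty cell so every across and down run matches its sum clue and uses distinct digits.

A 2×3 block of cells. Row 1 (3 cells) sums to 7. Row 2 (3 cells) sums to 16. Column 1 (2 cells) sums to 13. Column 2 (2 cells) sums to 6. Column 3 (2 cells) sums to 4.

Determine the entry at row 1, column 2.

7 in 3 cells must be {1,2,4}; 4 in 2 cells must be {1,3}.
The 7 across and the 13 down share only 4, so (1,1) = 4.
Given what's placed, (1,3) must be 1 to fit the 7 across and 4 down.
(2,1) = 13 − 4 = 9 completes the 13 down.
(2,3) = 4 − 1 = 3 completes the 4 down.
(1,2) = 7 − 5 = 2 completes the 7 across.
(2,2) = 16 − 12 = 4 completes the 16 across.

2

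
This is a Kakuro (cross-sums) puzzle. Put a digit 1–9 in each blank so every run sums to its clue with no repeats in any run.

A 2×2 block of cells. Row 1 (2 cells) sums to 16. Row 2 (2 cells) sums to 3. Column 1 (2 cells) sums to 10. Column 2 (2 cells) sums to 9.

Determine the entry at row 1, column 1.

16 in 2 cells must be {7,9}; 3 in 2 cells must be {1,2}.
The 16 across and the 9 down share only 7, so (1,2) = 7.
(2,2) = 9 − 7 = 2 completes the 9 down.
(1,1) = 16 − 7 = 9 completes the 16 across.
(2,1) = 3 − 2 = 1 completes the 3 across.

9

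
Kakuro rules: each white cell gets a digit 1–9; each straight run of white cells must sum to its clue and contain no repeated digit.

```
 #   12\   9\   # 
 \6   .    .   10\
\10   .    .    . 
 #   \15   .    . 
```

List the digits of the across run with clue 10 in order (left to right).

7 2 1

The 15 across and the 9 down share only 6, so R3C2 = 6.
R3C3 = 15 − 6 = 9 completes the 15 across.
R2C3 = 10 − 9 = 1 completes the 10 down.
R2C2 = 2: the only remaining digit allowed by both the 10 across and the 9 down.
R1C2 = 9 − 8 = 1 completes the 9 down.
R2C1 = 10 − 3 = 7 completes the 10 across.
R1C1 = 6 − 1 = 5 completes the 6 across.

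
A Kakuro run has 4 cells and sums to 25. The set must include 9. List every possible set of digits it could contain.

{1,7,8,9}; {2,6,8,9}; {3,5,8,9}; {3,6,7,9}; {4,5,7,9}

4 distinct digits from 1–9 sum between 10 and 30.
Keeping only sets containing 9.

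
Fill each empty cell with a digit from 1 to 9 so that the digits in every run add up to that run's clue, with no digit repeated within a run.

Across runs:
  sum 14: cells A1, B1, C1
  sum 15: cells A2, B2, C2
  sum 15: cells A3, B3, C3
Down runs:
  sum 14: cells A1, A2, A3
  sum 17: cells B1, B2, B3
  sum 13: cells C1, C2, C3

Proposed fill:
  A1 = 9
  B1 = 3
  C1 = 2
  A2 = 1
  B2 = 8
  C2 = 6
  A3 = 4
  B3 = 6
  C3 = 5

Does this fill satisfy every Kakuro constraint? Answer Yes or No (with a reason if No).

Yes

Across: 9+3+2=14; 1+8+6=15; 4+6+5=15. Down: 9+1+4=14; 3+8+6=17; 2+6+5=13. No digit repeats within any run.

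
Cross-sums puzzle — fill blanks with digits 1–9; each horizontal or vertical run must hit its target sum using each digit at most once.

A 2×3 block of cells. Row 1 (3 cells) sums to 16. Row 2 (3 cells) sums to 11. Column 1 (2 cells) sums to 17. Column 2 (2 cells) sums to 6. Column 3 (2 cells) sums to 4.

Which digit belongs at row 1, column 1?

9

17 in 2 cells must be {8,9}; 4 in 2 cells must be {1,3}.
The 11 across and the 17 down share only 8, so (2,1) = 8.
Given what's placed, (2,3) must be 1 to fit the 11 across and 4 down.
(1,1) = 17 − 8 = 9 completes the 17 down.
(1,3) = 4 − 1 = 3 completes the 4 down.
(2,2) = 11 − 9 = 2 completes the 11 across.
(1,2) = 16 − 12 = 4 completes the 16 across.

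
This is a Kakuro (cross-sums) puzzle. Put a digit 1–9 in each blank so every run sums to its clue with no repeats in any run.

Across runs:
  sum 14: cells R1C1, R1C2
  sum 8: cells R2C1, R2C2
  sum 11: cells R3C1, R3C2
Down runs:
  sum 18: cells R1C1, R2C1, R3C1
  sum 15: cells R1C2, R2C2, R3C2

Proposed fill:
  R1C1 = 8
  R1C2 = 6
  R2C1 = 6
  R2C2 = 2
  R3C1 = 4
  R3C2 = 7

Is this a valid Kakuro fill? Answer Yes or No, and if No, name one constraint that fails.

Yes

Across: 8+6=14; 6+2=8; 4+7=11. Down: 8+6+4=18; 6+2+7=15. No digit repeats within any run.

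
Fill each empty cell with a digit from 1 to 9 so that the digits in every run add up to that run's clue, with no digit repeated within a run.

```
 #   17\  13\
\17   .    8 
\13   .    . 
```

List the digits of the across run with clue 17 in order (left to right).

17 in 2 cells must be {8,9}.
R1C1 = 17 − 8 = 9 completes the 17 across.
R2C1 = 17 − 9 = 8 completes the 17 down.
R2C2 = 13 − 8 = 5 completes the 13 across.

9 8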